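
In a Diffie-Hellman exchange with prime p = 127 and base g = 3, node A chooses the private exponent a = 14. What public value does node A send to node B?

22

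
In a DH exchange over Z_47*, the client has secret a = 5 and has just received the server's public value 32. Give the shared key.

Shared key K = 32^5 mod 47.
32^1 ≡ 32 (mod 47)
32^2 = (32^1)^2 ≡ 32^2 = 1024 ≡ 37 (mod 47)
32^4 = (32^2)^2 ≡ 37^2 = 1369 ≡ 6 (mod 47)
32^5 = 32^4 · 32^1 ≡ 6 · 32 ≡ 4 (mod 47).

4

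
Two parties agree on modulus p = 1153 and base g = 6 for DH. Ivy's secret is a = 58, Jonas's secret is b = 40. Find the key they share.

785

Jonas sends B = g^b mod p = 6^40 mod 1153.
6^1 ≡ 6 (mod 1153)
6^2 = (6^1)^2 ≡ 6^2 = 36 ≡ 36 (mod 1153)
6^4 = (6^2)^2 ≡ 36^2 = 1296 ≡ 143 (mod 1153)
6^8 = (6^4)^2 ≡ 143^2 = 20449 ≡ 848 (mod 1153)
6^16 = (6^8)^2 ≡ 848^2 = 719104 ≡ 785 (mod 1153)
6^32 = (6^16)^2 ≡ 785^2 = 616225 ≡ 523 (mod 1153)
6^40 = 6^32 · 6^8 ≡ 523 · 848 ≡ 752 (mod 1153).
So B = 752. Ivy then computes K = B^a mod p = 752^58 mod 1153.
752^1 ≡ 752 (mod 1153)
752^2 = (752^1)^2 ≡ 752^2 = 565504 ≡ 534 (mod 1153)
752^4 = (752^2)^2 ≡ 534^2 = 285156 ≡ 365 (mod 1153)
752^8 = (752^4)^2 ≡ 365^2 = 133225 ≡ 630 (mod 1153)
752^16 = (752^8)^2 ≡ 630^2 = 396900 ≡ 268 (mod 1153)
752^32 = (752^16)^2 ≡ 268^2 = 71824 ≡ 338 (mod 1153)
752^58 = 752^32 · 752^16 · 752^8 · 752^2 ≡ 338 · 268 · 630 · 534 ≡ 785 (mod 1153).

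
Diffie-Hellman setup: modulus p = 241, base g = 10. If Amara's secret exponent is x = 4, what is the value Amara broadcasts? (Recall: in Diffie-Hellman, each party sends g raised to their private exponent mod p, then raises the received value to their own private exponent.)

119

Public value = 10^4 mod 241.
10^1 ≡ 10 (mod 241)
10^2 = (10^1)^2 ≡ 10^2 = 100 ≡ 100 (mod 241)
10^4 = (10^2)^2 ≡ 100^2 = 10000 ≡ 119 (mod 241)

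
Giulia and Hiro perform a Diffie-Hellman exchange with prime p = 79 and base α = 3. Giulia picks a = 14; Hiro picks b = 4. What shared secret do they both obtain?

Giulia sends A = α^a mod p = 3^14 mod 79.
3^1 ≡ 3 (mod 79)
3^2 = (3^1)^2 ≡ 3^2 = 9 ≡ 9 (mod 79)
3^4 = (3^2)^2 ≡ 9^2 = 81 ≡ 2 (mod 79)
3^8 = (3^4)^2 ≡ 2^2 = 4 ≡ 4 (mod 79)
3^14 = 3^8 · 3^4 · 3^2 ≡ 4 · 2 · 9 ≡ 72 (mod 79).
So A = 72. Hiro then computes K = A^b mod p = 72^4 mod 79.
72^1 ≡ 72 (mod 79)
72^2 = (72^1)^2 ≡ 72^2 = 5184 ≡ 49 (mod 79)
72^4 = (72^2)^2 ≡ 49^2 = 2401 ≡ 31 (mod 79)

31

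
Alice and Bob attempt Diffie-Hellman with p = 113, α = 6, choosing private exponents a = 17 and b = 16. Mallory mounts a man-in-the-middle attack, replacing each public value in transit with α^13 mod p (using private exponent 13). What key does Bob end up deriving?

49

Bob receives Mallory's public value M = 6^13 mod 113 instead of the honest one.
6^1 ≡ 6 (mod 113)
6^2 = (6^1)^2 ≡ 6^2 = 36 ≡ 36 (mod 113)
6^4 = (6^2)^2 ≡ 36^2 = 1296 ≡ 53 (mod 113)
6^8 = (6^4)^2 ≡ 53^2 = 2809 ≡ 97 (mod 113)
6^13 = 6^8 · 6^4 · 6^1 ≡ 97 · 53 · 6 ≡ 110 (mod 113).
So M = 110. Bob computes K = M^16 mod 113.
110^1 ≡ 110 (mod 113)
110^2 = (110^1)^2 ≡ 110^2 = 12100 ≡ 9 (mod 113)
110^4 = (110^2)^2 ≡ 9^2 = 81 ≡ 81 (mod 113)
110^8 = (110^4)^2 ≡ 81^2 = 6561 ≡ 7 (mod 113)
110^16 = (110^8)^2 ≡ 7^2 = 49 ≡ 49 (mod 113)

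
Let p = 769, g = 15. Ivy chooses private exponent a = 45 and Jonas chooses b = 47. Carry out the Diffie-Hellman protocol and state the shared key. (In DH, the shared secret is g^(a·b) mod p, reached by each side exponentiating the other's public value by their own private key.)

Ivy sends A = g^a mod p = 15^45 mod 769.
15^1 ≡ 15 (mod 769)
15^2 = (15^1)^2 ≡ 15^2 = 225 ≡ 225 (mod 769)
15^4 = (15^2)^2 ≡ 225^2 = 50625 ≡ 640 (mod 769)
15^8 = (15^4)^2 ≡ 640^2 = 409600 ≡ 492 (mod 769)
15^16 = (15^8)^2 ≡ 492^2 = 242064 ≡ 598 (mod 769)
15^32 = (15^16)^2 ≡ 598^2 = 357604 ≡ 19 (mod 769)
15^45 = 15^32 · 15^8 · 15^4 · 15^1 ≡ 19 · 492 · 640 · 15 ≡ 38 (mod 769).
So A = 38. Jonas then computes K = A^b mod p = 38^47 mod 769.
38^1 ≡ 38 (mod 769)
38^2 = (38^1)^2 ≡ 38^2 = 1444 ≡ 675 (mod 769)
38^4 = (38^2)^2 ≡ 675^2 = 455625 ≡ 377 (mod 769)
38^8 = (38^4)^2 ≡ 377^2 = 142129 ≡ 633 (mod 769)
38^16 = (38^8)^2 ≡ 633^2 = 400689 ≡ 40 (mod 769)
38^32 = (38^16)^2 ≡ 40^2 = 1600 ≡ 62 (mod 769)
38^47 = 38^32 · 38^8 · 38^4 · 38^2 · 38^1 ≡ 62 · 633 · 377 · 675 · 38 ≡ 470 (mod 769).

470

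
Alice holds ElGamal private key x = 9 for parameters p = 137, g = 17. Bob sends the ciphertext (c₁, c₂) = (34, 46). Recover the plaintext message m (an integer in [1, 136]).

Shared mask s = c₁^x mod p = 34^9 mod 137.
34^1 ≡ 34 (mod 137)
34^2 = (34^1)^2 ≡ 34^2 = 1156 ≡ 60 (mod 137)
34^4 = (34^2)^2 ≡ 60^2 = 3600 ≡ 38 (mod 137)
34^8 = (34^4)^2 ≡ 38^2 = 1444 ≡ 74 (mod 137)
34^9 = 34^8 · 34^1 ≡ 74 · 34 ≡ 50 (mod 137).
So s = 50; s⁻¹ ≡ 74 (mod 137).
m = c₂ · s⁻¹ mod 137 = 46 · 74 mod 137 = 116.

116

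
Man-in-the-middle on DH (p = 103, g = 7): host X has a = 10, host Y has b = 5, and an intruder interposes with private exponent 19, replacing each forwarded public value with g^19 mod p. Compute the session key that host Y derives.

Host Y receives an intruder's public value M = 7^19 mod 103 instead of the honest one.
7^1 ≡ 7 (mod 103)
7^2 = (7^1)^2 ≡ 7^2 = 49 ≡ 49 (mod 103)
7^4 = (7^2)^2 ≡ 49^2 = 2401 ≡ 32 (mod 103)
7^8 = (7^4)^2 ≡ 32^2 = 1024 ≡ 97 (mod 103)
7^16 = (7^8)^2 ≡ 97^2 = 9409 ≡ 36 (mod 103)
7^19 = 7^16 · 7^2 · 7^1 ≡ 36 · 49 · 7 ≡ 91 (mod 103).
So M = 91. Host Y computes K = M^5 mod 103.
91^1 ≡ 91 (mod 103)
91^2 = (91^1)^2 ≡ 91^2 = 8281 ≡ 41 (mod 103)
91^4 = (91^2)^2 ≡ 41^2 = 1681 ≡ 33 (mod 103)
91^5 = 91^4 · 91^1 ≡ 33 · 91 ≡ 16 (mod 103).

16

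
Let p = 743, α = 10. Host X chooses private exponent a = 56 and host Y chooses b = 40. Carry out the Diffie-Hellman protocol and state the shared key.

626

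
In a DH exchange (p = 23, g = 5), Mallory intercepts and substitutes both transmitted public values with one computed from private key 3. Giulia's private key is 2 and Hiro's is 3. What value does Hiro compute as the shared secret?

11

Hiro receives Mallory's public value M = 5^3 mod 23 instead of the honest one.
5^1 ≡ 5 (mod 23)
5^2 = (5^1)^2 ≡ 5^2 = 25 ≡ 2 (mod 23)
5^3 = 5^2 · 5^1 ≡ 2 · 5 ≡ 10 (mod 23).
So M = 10. Hiro computes K = M^3 mod 23.
10^1 ≡ 10 (mod 23)
10^2 = (10^1)^2 ≡ 10^2 = 100 ≡ 8 (mod 23)
10^3 = 10^2 · 10^1 ≡ 8 · 10 ≡ 11 (mod 23).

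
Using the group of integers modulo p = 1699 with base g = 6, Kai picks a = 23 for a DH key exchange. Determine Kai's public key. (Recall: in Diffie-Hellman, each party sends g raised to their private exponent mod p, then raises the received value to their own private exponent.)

789

Public value = 6^23 (mod 1699).
6^1 ≡ 6 (mod 1699)
6^2 = (6^1)^2 ≡ 6^2 = 36 ≡ 36 (mod 1699)
6^4 = (6^2)^2 ≡ 36^2 = 1296 ≡ 1296 (mod 1699)
6^8 = (6^4)^2 ≡ 1296^2 = 1679616 ≡ 1004 (mod 1699)
6^16 = (6^8)^2 ≡ 1004^2 = 1008016 ≡ 509 (mod 1699)
6^23 = 6^16 · 6^4 · 6^2 · 6^1 ≡ 509 · 1296 · 36 · 6 ≡ 789 (mod 1699).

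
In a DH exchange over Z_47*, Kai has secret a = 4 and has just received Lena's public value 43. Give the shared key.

21

Shared key K = 43^4 mod 47.
43^1 ≡ 43 (mod 47)
43^2 = (43^1)^2 ≡ 43^2 = 1849 ≡ 16 (mod 47)
43^4 = (43^2)^2 ≡ 16^2 = 256 ≡ 21 (mod 47)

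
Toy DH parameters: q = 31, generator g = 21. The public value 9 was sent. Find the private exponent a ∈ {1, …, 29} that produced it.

28

Try successive powers of 21 modulo 31:
21^1 ≡ 21
21^2 ≡ 7
21^3 ≡ 23
21^4 ≡ 18
21^5 ≡ 6
21^6 ≡ 2
21^7 ≡ 11
21^8 ≡ 14
21^9 ≡ 15
21^10 ≡ 5
21^11 ≡ 12
21^12 ≡ 4
21^13 ≡ 22
21^14 ≡ 28
21^15 ≡ 30
21^16 ≡ 10
21^17 ≡ 24
21^18 ≡ 8
21^19 ≡ 13
21^20 ≡ 25
21^21 ≡ 29
21^22 ≡ 20
21^23 ≡ 17
21^24 ≡ 16
21^25 ≡ 26
21^26 ≡ 19
21^27 ≡ 27
21^28 ≡ 9
Found: a = 28.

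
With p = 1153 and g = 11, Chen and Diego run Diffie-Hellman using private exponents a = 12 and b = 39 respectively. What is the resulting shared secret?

740

Diego sends B = g^b mod p = 11^39 mod 1153.
11^1 ≡ 11 (mod 1153)
11^2 = (11^1)^2 ≡ 11^2 = 121 ≡ 121 (mod 1153)
11^4 = (11^2)^2 ≡ 121^2 = 14641 ≡ 805 (mod 1153)
11^8 = (11^4)^2 ≡ 805^2 = 648025 ≡ 39 (mod 1153)
11^16 = (11^8)^2 ≡ 39^2 = 1521 ≡ 368 (mod 1153)
11^32 = (11^16)^2 ≡ 368^2 = 135424 ≡ 523 (mod 1153)
11^39 = 11^32 · 11^4 · 11^2 · 11^1 ≡ 523 · 805 · 121 · 11 ≡ 282 (mod 1153).
So B = 282. Chen then computes K = B^a mod p = 282^12 mod 1153.
282^1 ≡ 282 (mod 1153)
282^2 = (282^1)^2 ≡ 282^2 = 79524 ≡ 1120 (mod 1153)
282^4 = (282^2)^2 ≡ 1120^2 = 1254400 ≡ 1089 (mod 1153)
282^8 = (282^4)^2 ≡ 1089^2 = 1185921 ≡ 637 (mod 1153)
282^12 = 282^8 · 282^4 ≡ 637 · 1089 ≡ 740 (mod 1153).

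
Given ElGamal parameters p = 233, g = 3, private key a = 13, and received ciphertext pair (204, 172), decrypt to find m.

Shared mask s = c₁^a mod p = 204^13 mod 233.
204^1 ≡ 204 (mod 233)
204^2 = (204^1)^2 ≡ 204^2 = 41616 ≡ 142 (mod 233)
204^4 = (204^2)^2 ≡ 142^2 = 20164 ≡ 126 (mod 233)
204^8 = (204^4)^2 ≡ 126^2 = 15876 ≡ 32 (mod 233)
204^13 = 204^8 · 204^4 · 204^1 ≡ 32 · 126 · 204 ≡ 38 (mod 233).
So s = 38; s⁻¹ ≡ 92 (mod 233).
m = c₂ · s⁻¹ mod 233 = 172 · 92 mod 233 = 213.

213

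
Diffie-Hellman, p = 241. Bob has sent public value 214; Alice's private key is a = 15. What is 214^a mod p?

Shared key K = 214^15 mod 241.
214^1 ≡ 214 (mod 241)
214^2 = (214^1)^2 ≡ 214^2 = 45796 ≡ 6 (mod 241)
214^4 = (214^2)^2 ≡ 6^2 = 36 ≡ 36 (mod 241)
214^8 = (214^4)^2 ≡ 36^2 = 1296 ≡ 91 (mod 241)
214^15 = 214^8 · 214^4 · 214^2 · 214^1 ≡ 91 · 36 · 6 · 214 ≡ 211 (mod 241).

211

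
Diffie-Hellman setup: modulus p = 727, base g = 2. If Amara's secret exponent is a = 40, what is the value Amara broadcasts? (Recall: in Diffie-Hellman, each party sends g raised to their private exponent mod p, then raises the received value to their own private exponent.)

404

Public value = 2^40 mod 727.
2^1 ≡ 2 (mod 727)
2^2 = (2^1)^2 ≡ 2^2 = 4 ≡ 4 (mod 727)
2^4 = (2^2)^2 ≡ 4^2 = 16 ≡ 16 (mod 727)
2^8 = (2^4)^2 ≡ 16^2 = 256 ≡ 256 (mod 727)
2^16 = (2^8)^2 ≡ 256^2 = 65536 ≡ 106 (mod 727)
2^32 = (2^16)^2 ≡ 106^2 = 11236 ≡ 331 (mod 727)
2^40 = 2^32 · 2^8 ≡ 331 · 256 ≡ 404 (mod 727).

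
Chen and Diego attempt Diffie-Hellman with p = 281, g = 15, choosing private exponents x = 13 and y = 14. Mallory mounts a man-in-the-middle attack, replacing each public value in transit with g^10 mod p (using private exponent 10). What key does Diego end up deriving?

280

Diego receives Mallory's public value M = 15^10 mod 281 instead of the honest one.
15^1 ≡ 15 (mod 281)
15^2 = (15^1)^2 ≡ 15^2 = 225 ≡ 225 (mod 281)
15^4 = (15^2)^2 ≡ 225^2 = 50625 ≡ 45 (mod 281)
15^8 = (15^4)^2 ≡ 45^2 = 2025 ≡ 58 (mod 281)
15^10 = 15^8 · 15^2 ≡ 58 · 225 ≡ 124 (mod 281).
So M = 124. Diego computes K = M^14 mod 281.
124^1 ≡ 124 (mod 281)
124^2 = (124^1)^2 ≡ 124^2 = 15376 ≡ 202 (mod 281)
124^4 = (124^2)^2 ≡ 202^2 = 40804 ≡ 59 (mod 281)
124^8 = (124^4)^2 ≡ 59^2 = 3481 ≡ 109 (mod 281)
124^14 = 124^8 · 124^4 · 124^2 ≡ 109 · 59 · 202 ≡ 280 (mod 281).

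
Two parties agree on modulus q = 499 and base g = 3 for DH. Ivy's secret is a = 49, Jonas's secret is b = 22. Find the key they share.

166

Ivy sends A = g^a mod q = 3^49 mod 499.
3^1 ≡ 3 (mod 499)
3^2 = (3^1)^2 ≡ 3^2 = 9 ≡ 9 (mod 499)
3^4 = (3^2)^2 ≡ 9^2 = 81 ≡ 81 (mod 499)
3^8 = (3^4)^2 ≡ 81^2 = 6561 ≡ 74 (mod 499)
3^16 = (3^8)^2 ≡ 74^2 = 5476 ≡ 486 (mod 499)
3^32 = (3^16)^2 ≡ 486^2 = 236196 ≡ 169 (mod 499)
3^49 = 3^32 · 3^16 · 3^1 ≡ 169 · 486 · 3 ≡ 395 (mod 499).
So A = 395. Jonas then computes K = A^b mod q = 395^22 mod 499.
395^1 ≡ 395 (mod 499)
395^2 = (395^1)^2 ≡ 395^2 = 156025 ≡ 337 (mod 499)
395^4 = (395^2)^2 ≡ 337^2 = 113569 ≡ 296 (mod 499)
395^8 = (395^4)^2 ≡ 296^2 = 87616 ≡ 291 (mod 499)
395^16 = (395^8)^2 ≡ 291^2 = 84681 ≡ 350 (mod 499)
395^22 = 395^16 · 395^4 · 395^2 ≡ 350 · 296 · 337 ≡ 166 (mod 499).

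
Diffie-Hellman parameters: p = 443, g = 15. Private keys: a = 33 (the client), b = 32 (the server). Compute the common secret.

225

The server sends B = g^b mod p = 15^32 mod 443.
15^1 ≡ 15 (mod 443)
15^2 = (15^1)^2 ≡ 15^2 = 225 ≡ 225 (mod 443)
15^4 = (15^2)^2 ≡ 225^2 = 50625 ≡ 123 (mod 443)
15^8 = (15^4)^2 ≡ 123^2 = 15129 ≡ 67 (mod 443)
15^16 = (15^8)^2 ≡ 67^2 = 4489 ≡ 59 (mod 443)
15^32 = (15^16)^2 ≡ 59^2 = 3481 ≡ 380 (mod 443)
So B = 380. The client then computes K = B^a mod p = 380^33 mod 443.
380^1 ≡ 380 (mod 443)
380^2 = (380^1)^2 ≡ 380^2 = 144400 ≡ 425 (mod 443)
380^4 = (380^2)^2 ≡ 425^2 = 180625 ≡ 324 (mod 443)
380^8 = (380^4)^2 ≡ 324^2 = 104976 ≡ 428 (mod 443)
380^16 = (380^8)^2 ≡ 428^2 = 183184 ≡ 225 (mod 443)
380^32 = (380^16)^2 ≡ 225^2 = 50625 ≡ 123 (mod 443)
380^33 = 380^32 · 380^1 ≡ 123 · 380 ≡ 225 (mod 443).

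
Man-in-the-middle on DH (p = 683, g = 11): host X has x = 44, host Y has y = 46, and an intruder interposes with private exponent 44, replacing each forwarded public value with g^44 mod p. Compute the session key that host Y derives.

Host Y receives an intruder's public value M = 11^44 mod 683 instead of the honest one.
11^1 ≡ 11 (mod 683)
11^2 = (11^1)^2 ≡ 11^2 = 121 ≡ 121 (mod 683)
11^4 = (11^2)^2 ≡ 121^2 = 14641 ≡ 298 (mod 683)
11^8 = (11^4)^2 ≡ 298^2 = 88804 ≡ 14 (mod 683)
11^16 = (11^8)^2 ≡ 14^2 = 196 ≡ 196 (mod 683)
11^32 = (11^16)^2 ≡ 196^2 = 38416 ≡ 168 (mod 683)
11^44 = 11^32 · 11^8 · 11^4 ≡ 168 · 14 · 298 ≡ 138 (mod 683).
So M = 138. Host Y computes K = M^46 mod 683.
138^1 ≡ 138 (mod 683)
138^2 = (138^1)^2 ≡ 138^2 = 19044 ≡ 603 (mod 683)
138^4 = (138^2)^2 ≡ 603^2 = 363609 ≡ 253 (mod 683)
138^8 = (138^4)^2 ≡ 253^2 = 64009 ≡ 490 (mod 683)
138^16 = (138^8)^2 ≡ 490^2 = 240100 ≡ 367 (mod 683)
138^32 = (138^16)^2 ≡ 367^2 = 134689 ≡ 138 (mod 683)
138^46 = 138^32 · 138^8 · 138^4 · 138^2 ≡ 138 · 490 · 253 · 603 ≡ 67 (mod 683).

67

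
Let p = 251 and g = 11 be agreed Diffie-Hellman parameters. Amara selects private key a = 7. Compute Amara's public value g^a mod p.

33

Public value = 11^7 mod 251.
11^1 ≡ 11 (mod 251)
11^2 = (11^1)^2 ≡ 11^2 = 121 ≡ 121 (mod 251)
11^4 = (11^2)^2 ≡ 121^2 = 14641 ≡ 83 (mod 251)
11^7 = 11^4 · 11^2 · 11^1 ≡ 83 · 121 · 11 ≡ 33 (mod 251).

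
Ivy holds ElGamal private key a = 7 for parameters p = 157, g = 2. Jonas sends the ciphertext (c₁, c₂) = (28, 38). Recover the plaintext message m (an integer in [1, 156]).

Shared mask s = c₁^a mod p = 28^7 mod 157.
28^1 ≡ 28 (mod 157)
28^2 = (28^1)^2 ≡ 28^2 = 784 ≡ 156 (mod 157)
28^4 = (28^2)^2 ≡ 156^2 = 24336 ≡ 1 (mod 157)
28^7 = 28^4 · 28^2 · 28^1 ≡ 1 · 156 · 28 ≡ 129 (mod 157).
So s = 129; s⁻¹ ≡ 28 (mod 157).
m = c₂ · s⁻¹ mod 157 = 38 · 28 mod 157 = 122.

122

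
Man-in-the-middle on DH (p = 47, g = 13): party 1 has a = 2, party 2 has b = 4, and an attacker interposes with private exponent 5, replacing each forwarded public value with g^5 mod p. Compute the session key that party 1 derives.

Party 1 receives an attacker's public value M = 13^5 mod 47 instead of the honest one.
13^1 ≡ 13 (mod 47)
13^2 = (13^1)^2 ≡ 13^2 = 169 ≡ 28 (mod 47)
13^4 = (13^2)^2 ≡ 28^2 = 784 ≡ 32 (mod 47)
13^5 = 13^4 · 13^1 ≡ 32 · 13 ≡ 40 (mod 47).
So M = 40. Party 1 computes K = M^2 mod 47.
40^1 ≡ 40 (mod 47)
40^2 = (40^1)^2 ≡ 40^2 = 1600 ≡ 2 (mod 47)

2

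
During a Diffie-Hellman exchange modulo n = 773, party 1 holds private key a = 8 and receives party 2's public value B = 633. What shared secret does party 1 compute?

Shared key K = 633^8 mod 773.
633^1 ≡ 633 (mod 773)
633^2 = (633^1)^2 ≡ 633^2 = 400689 ≡ 275 (mod 773)
633^4 = (633^2)^2 ≡ 275^2 = 75625 ≡ 644 (mod 773)
633^8 = (633^4)^2 ≡ 644^2 = 414736 ≡ 408 (mod 773)

408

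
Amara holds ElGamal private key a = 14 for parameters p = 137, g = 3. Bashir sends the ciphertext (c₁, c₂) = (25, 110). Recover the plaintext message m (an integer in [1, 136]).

6

Shared mask s = c₁^a mod p = 25^14 mod 137.
25^1 ≡ 25 (mod 137)
25^2 = (25^1)^2 ≡ 25^2 = 625 ≡ 77 (mod 137)
25^4 = (25^2)^2 ≡ 77^2 = 5929 ≡ 38 (mod 137)
25^8 = (25^4)^2 ≡ 38^2 = 1444 ≡ 74 (mod 137)
25^14 = 25^8 · 25^4 · 25^2 ≡ 74 · 38 · 77 ≡ 64 (mod 137).
So s = 64; s⁻¹ ≡ 15 (mod 137).
m = c₂ · s⁻¹ mod 137 = 110 · 15 mod 137 = 6.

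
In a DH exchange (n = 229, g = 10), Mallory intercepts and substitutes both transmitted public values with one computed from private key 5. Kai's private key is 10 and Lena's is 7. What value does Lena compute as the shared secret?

102

Lena receives Mallory's public value M = 10^5 mod 229 instead of the honest one.
10^1 ≡ 10 (mod 229)
10^2 = (10^1)^2 ≡ 10^2 = 100 ≡ 100 (mod 229)
10^4 = (10^2)^2 ≡ 100^2 = 10000 ≡ 153 (mod 229)
10^5 = 10^4 · 10^1 ≡ 153 · 10 ≡ 156 (mod 229).
So M = 156. Lena computes K = M^7 mod 229.
156^1 ≡ 156 (mod 229)
156^2 = (156^1)^2 ≡ 156^2 = 24336 ≡ 62 (mod 229)
156^4 = (156^2)^2 ≡ 62^2 = 3844 ≡ 180 (mod 229)
156^7 = 156^4 · 156^2 · 156^1 ≡ 180 · 62 · 156 ≡ 102 (mod 229).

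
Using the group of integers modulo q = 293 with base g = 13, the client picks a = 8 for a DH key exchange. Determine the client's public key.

262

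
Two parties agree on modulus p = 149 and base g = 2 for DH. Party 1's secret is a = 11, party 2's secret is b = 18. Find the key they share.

Party 2 sends B = g^b mod p = 2^18 mod 149.
2^1 ≡ 2 (mod 149)
2^2 = (2^1)^2 ≡ 2^2 = 4 ≡ 4 (mod 149)
2^4 = (2^2)^2 ≡ 4^2 = 16 ≡ 16 (mod 149)
2^8 = (2^4)^2 ≡ 16^2 = 256 ≡ 107 (mod 149)
2^16 = (2^8)^2 ≡ 107^2 = 11449 ≡ 125 (mod 149)
2^18 = 2^16 · 2^2 ≡ 125 · 4 ≡ 53 (mod 149).
So B = 53. Party 1 then computes K = B^a mod p = 53^11 mod 149.
53^1 ≡ 53 (mod 149)
53^2 = (53^1)^2 ≡ 53^2 = 2809 ≡ 127 (mod 149)
53^4 = (53^2)^2 ≡ 127^2 = 16129 ≡ 37 (mod 149)
53^8 = (53^4)^2 ≡ 37^2 = 1369 ≡ 28 (mod 149)
53^11 = 53^8 · 53^2 · 53^1 ≡ 28 · 127 · 53 ≡ 132 (mod 149).

132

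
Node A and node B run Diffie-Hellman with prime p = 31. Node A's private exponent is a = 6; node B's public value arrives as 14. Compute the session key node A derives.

8

Shared key K = 14^6 mod 31.
14^1 ≡ 14 (mod 31)
14^2 = (14^1)^2 ≡ 14^2 = 196 ≡ 10 (mod 31)
14^4 = (14^2)^2 ≡ 10^2 = 100 ≡ 7 (mod 31)
14^6 = 14^4 · 14^2 ≡ 7 · 10 ≡ 8 (mod 31).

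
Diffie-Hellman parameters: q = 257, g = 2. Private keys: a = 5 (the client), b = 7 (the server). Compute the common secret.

8

The server sends B = g^b mod q = 2^7 mod 257.
2^1 ≡ 2 (mod 257)
2^2 = (2^1)^2 ≡ 2^2 = 4 ≡ 4 (mod 257)
2^4 = (2^2)^2 ≡ 4^2 = 16 ≡ 16 (mod 257)
2^7 = 2^4 · 2^2 · 2^1 ≡ 16 · 4 · 2 ≡ 128 (mod 257).
So B = 128. The client then computes K = B^a mod q = 128^5 mod 257.
128^1 ≡ 128 (mod 257)
128^2 = (128^1)^2 ≡ 128^2 = 16384 ≡ 193 (mod 257)
128^4 = (128^2)^2 ≡ 193^2 = 37249 ≡ 241 (mod 257)
128^5 = 128^4 · 128^1 ≡ 241 · 128 ≡ 8 (mod 257).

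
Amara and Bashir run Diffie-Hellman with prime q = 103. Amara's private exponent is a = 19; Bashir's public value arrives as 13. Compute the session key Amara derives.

66

Shared key K = 13^19 mod 103.
13^1 ≡ 13 (mod 103)
13^2 = (13^1)^2 ≡ 13^2 = 169 ≡ 66 (mod 103)
13^4 = (13^2)^2 ≡ 66^2 = 4356 ≡ 30 (mod 103)
13^8 = (13^4)^2 ≡ 30^2 = 900 ≡ 76 (mod 103)
13^16 = (13^8)^2 ≡ 76^2 = 5776 ≡ 8 (mod 103)
13^19 = 13^16 · 13^2 · 13^1 ≡ 8 · 66 · 13 ≡ 66 (mod 103).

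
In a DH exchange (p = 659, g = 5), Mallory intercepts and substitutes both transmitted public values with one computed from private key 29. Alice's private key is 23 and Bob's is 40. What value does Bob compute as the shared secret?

Bob receives Mallory's public value M = 5^29 mod 659 instead of the honest one.
5^1 ≡ 5 (mod 659)
5^2 = (5^1)^2 ≡ 5^2 = 25 ≡ 25 (mod 659)
5^4 = (5^2)^2 ≡ 25^2 = 625 ≡ 625 (mod 659)
5^8 = (5^4)^2 ≡ 625^2 = 390625 ≡ 497 (mod 659)
5^16 = (5^8)^2 ≡ 497^2 = 247009 ≡ 543 (mod 659)
5^29 = 5^16 · 5^8 · 5^4 · 5^1 ≡ 543 · 497 · 625 · 5 ≡ 192 (mod 659).
So M = 192. Bob computes K = M^40 mod 659.
192^1 ≡ 192 (mod 659)
192^2 = (192^1)^2 ≡ 192^2 = 36864 ≡ 619 (mod 659)
192^4 = (192^2)^2 ≡ 619^2 = 383161 ≡ 282 (mod 659)
192^8 = (192^4)^2 ≡ 282^2 = 79524 ≡ 444 (mod 659)
192^16 = (192^8)^2 ≡ 444^2 = 197136 ≡ 95 (mod 659)
192^32 = (192^16)^2 ≡ 95^2 = 9025 ≡ 458 (mod 659)
192^40 = 192^32 · 192^8 ≡ 458 · 444 ≡ 380 (mod 659).

380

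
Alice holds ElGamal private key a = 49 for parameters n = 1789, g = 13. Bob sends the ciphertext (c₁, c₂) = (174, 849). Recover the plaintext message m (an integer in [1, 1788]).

1073

Shared mask s = c₁^a mod n = 174^49 mod 1789.
174^1 ≡ 174 (mod 1789)
174^2 = (174^1)^2 ≡ 174^2 = 30276 ≡ 1652 (mod 1789)
174^4 = (174^2)^2 ≡ 1652^2 = 2729104 ≡ 879 (mod 1789)
174^8 = (174^4)^2 ≡ 879^2 = 772641 ≡ 1582 (mod 1789)
174^16 = (174^8)^2 ≡ 1582^2 = 2502724 ≡ 1702 (mod 1789)
174^32 = (174^16)^2 ≡ 1702^2 = 2896804 ≡ 413 (mod 1789)
174^49 = 174^32 · 174^16 · 174^1 ≡ 413 · 1702 · 174 ≡ 561 (mod 1789).
So s = 561; s⁻¹ ≡ 1097 (mod 1789).
m = c₂ · s⁻¹ mod 1789 = 849 · 1097 mod 1789 = 1073.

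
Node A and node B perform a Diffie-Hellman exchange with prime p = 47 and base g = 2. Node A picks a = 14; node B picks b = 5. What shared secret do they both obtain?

2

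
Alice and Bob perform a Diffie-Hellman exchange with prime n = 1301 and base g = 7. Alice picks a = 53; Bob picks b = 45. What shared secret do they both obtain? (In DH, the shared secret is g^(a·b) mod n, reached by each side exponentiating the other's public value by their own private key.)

785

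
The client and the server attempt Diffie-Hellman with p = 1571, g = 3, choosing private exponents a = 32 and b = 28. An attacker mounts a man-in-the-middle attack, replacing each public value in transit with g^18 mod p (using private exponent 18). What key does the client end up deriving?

The client receives an attacker's public value M = 3^18 mod 1571 instead of the honest one.
3^1 ≡ 3 (mod 1571)
3^2 = (3^1)^2 ≡ 3^2 = 9 ≡ 9 (mod 1571)
3^4 = (3^2)^2 ≡ 9^2 = 81 ≡ 81 (mod 1571)
3^8 = (3^4)^2 ≡ 81^2 = 6561 ≡ 277 (mod 1571)
3^16 = (3^8)^2 ≡ 277^2 = 76729 ≡ 1321 (mod 1571)
3^18 = 3^16 · 3^2 ≡ 1321 · 9 ≡ 892 (mod 1571).
So M = 892. The client computes K = M^32 mod 1571.
892^1 ≡ 892 (mod 1571)
892^2 = (892^1)^2 ≡ 892^2 = 795664 ≡ 738 (mod 1571)
892^4 = (892^2)^2 ≡ 738^2 = 544644 ≡ 1078 (mod 1571)
892^8 = (892^4)^2 ≡ 1078^2 = 1162084 ≡ 1115 (mod 1571)
892^16 = (892^8)^2 ≡ 1115^2 = 1243225 ≡ 564 (mod 1571)
892^32 = (892^16)^2 ≡ 564^2 = 318096 ≡ 754 (mod 1571)

754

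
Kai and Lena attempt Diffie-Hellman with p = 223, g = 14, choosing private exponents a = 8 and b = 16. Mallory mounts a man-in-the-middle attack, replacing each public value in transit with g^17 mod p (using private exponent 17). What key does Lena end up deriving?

Lena receives Mallory's public value M = 14^17 mod 223 instead of the honest one.
14^1 ≡ 14 (mod 223)
14^2 = (14^1)^2 ≡ 14^2 = 196 ≡ 196 (mod 223)
14^4 = (14^2)^2 ≡ 196^2 = 38416 ≡ 60 (mod 223)
14^8 = (14^4)^2 ≡ 60^2 = 3600 ≡ 32 (mod 223)
14^16 = (14^8)^2 ≡ 32^2 = 1024 ≡ 132 (mod 223)
14^17 = 14^16 · 14^1 ≡ 132 · 14 ≡ 64 (mod 223).
So M = 64. Lena computes K = M^16 mod 223.
64^1 ≡ 64 (mod 223)
64^2 = (64^1)^2 ≡ 64^2 = 4096 ≡ 82 (mod 223)
64^4 = (64^2)^2 ≡ 82^2 = 6724 ≡ 34 (mod 223)
64^8 = (64^4)^2 ≡ 34^2 = 1156 ≡ 41 (mod 223)
64^16 = (64^8)^2 ≡ 41^2 = 1681 ≡ 120 (mod 223)

120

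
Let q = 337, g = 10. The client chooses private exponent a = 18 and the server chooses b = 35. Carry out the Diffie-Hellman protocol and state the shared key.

The server sends B = g^b mod q = 10^35 mod 337.
10^1 ≡ 10 (mod 337)
10^2 = (10^1)^2 ≡ 10^2 = 100 ≡ 100 (mod 337)
10^4 = (10^2)^2 ≡ 100^2 = 10000 ≡ 227 (mod 337)
10^8 = (10^4)^2 ≡ 227^2 = 51529 ≡ 305 (mod 337)
10^16 = (10^8)^2 ≡ 305^2 = 93025 ≡ 13 (mod 337)
10^32 = (10^16)^2 ≡ 13^2 = 169 ≡ 169 (mod 337)
10^35 = 10^32 · 10^2 · 10^1 ≡ 169 · 100 · 10 ≡ 163 (mod 337).
So B = 163. The client then computes K = B^a mod q = 163^18 mod 337.
163^1 ≡ 163 (mod 337)
163^2 = (163^1)^2 ≡ 163^2 = 26569 ≡ 283 (mod 337)
163^4 = (163^2)^2 ≡ 283^2 = 80089 ≡ 220 (mod 337)
163^8 = (163^4)^2 ≡ 220^2 = 48400 ≡ 209 (mod 337)
163^16 = (163^8)^2 ≡ 209^2 = 43681 ≡ 208 (mod 337)
163^18 = 163^16 · 163^2 ≡ 208 · 283 ≡ 226 (mod 337).

226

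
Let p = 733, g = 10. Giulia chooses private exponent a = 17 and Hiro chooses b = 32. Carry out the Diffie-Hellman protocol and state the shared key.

Giulia sends A = g^a mod p = 10^17 mod 733.
10^1 ≡ 10 (mod 733)
10^2 = (10^1)^2 ≡ 10^2 = 100 ≡ 100 (mod 733)
10^4 = (10^2)^2 ≡ 100^2 = 10000 ≡ 471 (mod 733)
10^8 = (10^4)^2 ≡ 471^2 = 221841 ≡ 475 (mod 733)
10^16 = (10^8)^2 ≡ 475^2 = 225625 ≡ 594 (mod 733)
10^17 = 10^16 · 10^1 ≡ 594 · 10 ≡ 76 (mod 733).
So A = 76. Hiro then computes K = A^b mod p = 76^32 mod 733.
76^1 ≡ 76 (mod 733)
76^2 = (76^1)^2 ≡ 76^2 = 5776 ≡ 645 (mod 733)
76^4 = (76^2)^2 ≡ 645^2 = 416025 ≡ 414 (mod 733)
76^8 = (76^4)^2 ≡ 414^2 = 171396 ≡ 607 (mod 733)
76^16 = (76^8)^2 ≡ 607^2 = 368449 ≡ 483 (mod 733)
76^32 = (76^16)^2 ≡ 483^2 = 233289 ≡ 195 (mod 733)

195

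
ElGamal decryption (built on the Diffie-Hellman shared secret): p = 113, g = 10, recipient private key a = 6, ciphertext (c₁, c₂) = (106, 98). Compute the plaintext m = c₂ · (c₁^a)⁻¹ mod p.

Shared mask s = c₁^a mod p = 106^6 mod 113.
106^1 ≡ 106 (mod 113)
106^2 = (106^1)^2 ≡ 106^2 = 11236 ≡ 49 (mod 113)
106^4 = (106^2)^2 ≡ 49^2 = 2401 ≡ 28 (mod 113)
106^6 = 106^4 · 106^2 ≡ 28 · 49 ≡ 16 (mod 113).
So s = 16; s⁻¹ ≡ 106 (mod 113).
m = c₂ · s⁻¹ mod 113 = 98 · 106 mod 113 = 105.

105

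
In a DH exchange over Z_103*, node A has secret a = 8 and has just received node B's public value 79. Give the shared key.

Shared key K = 79^8 mod 103.
79^1 ≡ 79 (mod 103)
79^2 = (79^1)^2 ≡ 79^2 = 6241 ≡ 61 (mod 103)
79^4 = (79^2)^2 ≡ 61^2 = 3721 ≡ 13 (mod 103)
79^8 = (79^4)^2 ≡ 13^2 = 169 ≡ 66 (mod 103)

66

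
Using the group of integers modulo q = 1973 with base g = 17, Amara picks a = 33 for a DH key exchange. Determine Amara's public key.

1444

Public value = 17^33 mod 1973.
17^1 ≡ 17 (mod 1973)
17^2 = (17^1)^2 ≡ 17^2 = 289 ≡ 289 (mod 1973)
17^4 = (17^2)^2 ≡ 289^2 = 83521 ≡ 655 (mod 1973)
17^8 = (17^4)^2 ≡ 655^2 = 429025 ≡ 884 (mod 1973)
17^16 = (17^8)^2 ≡ 884^2 = 781456 ≡ 148 (mod 1973)
17^32 = (17^16)^2 ≡ 148^2 = 21904 ≡ 201 (mod 1973)
17^33 = 17^32 · 17^1 ≡ 201 · 17 ≡ 1444 (mod 1973).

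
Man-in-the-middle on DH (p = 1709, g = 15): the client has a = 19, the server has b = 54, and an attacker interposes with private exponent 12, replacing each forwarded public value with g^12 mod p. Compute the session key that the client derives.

1395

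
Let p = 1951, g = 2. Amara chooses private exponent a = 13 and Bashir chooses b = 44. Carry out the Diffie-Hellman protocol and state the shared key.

98

Amara sends A = g^a mod p = 2^13 mod 1951.
2^1 ≡ 2 (mod 1951)
2^2 = (2^1)^2 ≡ 2^2 = 4 ≡ 4 (mod 1951)
2^4 = (2^2)^2 ≡ 4^2 = 16 ≡ 16 (mod 1951)
2^8 = (2^4)^2 ≡ 16^2 = 256 ≡ 256 (mod 1951)
2^13 = 2^8 · 2^4 · 2^1 ≡ 256 · 16 · 2 ≡ 388 (mod 1951).
So A = 388. Bashir then computes K = A^b mod p = 388^44 mod 1951.
388^1 ≡ 388 (mod 1951)
388^2 = (388^1)^2 ≡ 388^2 = 150544 ≡ 317 (mod 1951)
388^4 = (388^2)^2 ≡ 317^2 = 100489 ≡ 988 (mod 1951)
388^8 = (388^4)^2 ≡ 988^2 = 976144 ≡ 644 (mod 1951)
388^16 = (388^8)^2 ≡ 644^2 = 414736 ≡ 1124 (mod 1951)
388^32 = (388^16)^2 ≡ 1124^2 = 1263376 ≡ 1079 (mod 1951)
388^44 = 388^32 · 388^8 · 388^4 ≡ 1079 · 644 · 988 ≡ 98 (mod 1951).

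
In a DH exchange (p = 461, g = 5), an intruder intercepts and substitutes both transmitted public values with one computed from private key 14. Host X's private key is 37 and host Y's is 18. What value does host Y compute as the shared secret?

258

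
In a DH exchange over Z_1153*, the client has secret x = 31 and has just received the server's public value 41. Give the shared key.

48

Shared key K = 41^31 mod 1153.
41^1 ≡ 41 (mod 1153)
41^2 = (41^1)^2 ≡ 41^2 = 1681 ≡ 528 (mod 1153)
41^4 = (41^2)^2 ≡ 528^2 = 278784 ≡ 911 (mod 1153)
41^8 = (41^4)^2 ≡ 911^2 = 829921 ≡ 914 (mod 1153)
41^16 = (41^8)^2 ≡ 914^2 = 835396 ≡ 624 (mod 1153)
41^31 = 41^16 · 41^8 · 41^4 · 41^2 · 41^1 ≡ 624 · 914 · 911 · 528 · 41 ≡ 48 (mod 1153).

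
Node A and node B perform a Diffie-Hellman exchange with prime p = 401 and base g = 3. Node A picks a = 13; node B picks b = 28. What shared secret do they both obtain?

Node A sends A = g^a mod p = 3^13 mod 401.
3^1 ≡ 3 (mod 401)
3^2 = (3^1)^2 ≡ 3^2 = 9 ≡ 9 (mod 401)
3^4 = (3^2)^2 ≡ 9^2 = 81 ≡ 81 (mod 401)
3^8 = (3^4)^2 ≡ 81^2 = 6561 ≡ 145 (mod 401)
3^13 = 3^8 · 3^4 · 3^1 ≡ 145 · 81 · 3 ≡ 348 (mod 401).
So A = 348. Node B then computes K = A^b mod p = 348^28 mod 401.
348^1 ≡ 348 (mod 401)
348^2 = (348^1)^2 ≡ 348^2 = 121104 ≡ 2 (mod 401)
348^4 = (348^2)^2 ≡ 2^2 = 4 ≡ 4 (mod 401)
348^8 = (348^4)^2 ≡ 4^2 = 16 ≡ 16 (mod 401)
348^16 = (348^8)^2 ≡ 16^2 = 256 ≡ 256 (mod 401)
348^28 = 348^16 · 348^8 · 348^4 ≡ 256 · 16 · 4 ≡ 344 (mod 401).

344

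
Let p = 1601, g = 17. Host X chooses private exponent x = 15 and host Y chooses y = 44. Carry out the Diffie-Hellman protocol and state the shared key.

499

Host Y sends B = g^y mod p = 17^44 mod 1601.
17^1 ≡ 17 (mod 1601)
17^2 = (17^1)^2 ≡ 17^2 = 289 ≡ 289 (mod 1601)
17^4 = (17^2)^2 ≡ 289^2 = 83521 ≡ 269 (mod 1601)
17^8 = (17^4)^2 ≡ 269^2 = 72361 ≡ 316 (mod 1601)
17^16 = (17^8)^2 ≡ 316^2 = 99856 ≡ 594 (mod 1601)
17^32 = (17^16)^2 ≡ 594^2 = 352836 ≡ 616 (mod 1601)
17^44 = 17^32 · 17^8 · 17^4 ≡ 616 · 316 · 269 ≡ 158 (mod 1601).
So B = 158. Host X then computes K = B^x mod p = 158^15 mod 1601.
158^1 ≡ 158 (mod 1601)
158^2 = (158^1)^2 ≡ 158^2 = 24964 ≡ 949 (mod 1601)
158^4 = (158^2)^2 ≡ 949^2 = 900601 ≡ 839 (mod 1601)
158^8 = (158^4)^2 ≡ 839^2 = 703921 ≡ 1082 (mod 1601)
158^15 = 158^8 · 158^4 · 158^2 · 158^1 ≡ 1082 · 839 · 949 · 158 ≡ 499 (mod 1601).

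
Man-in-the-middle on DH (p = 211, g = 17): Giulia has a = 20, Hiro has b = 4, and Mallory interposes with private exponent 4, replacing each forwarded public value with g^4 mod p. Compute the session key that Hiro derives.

Hiro receives Mallory's public value M = 17^4 mod 211 instead of the honest one.
17^1 ≡ 17 (mod 211)
17^2 = (17^1)^2 ≡ 17^2 = 289 ≡ 78 (mod 211)
17^4 = (17^2)^2 ≡ 78^2 = 6084 ≡ 176 (mod 211)
So M = 176. Hiro computes K = M^4 mod 211.
176^1 ≡ 176 (mod 211)
176^2 = (176^1)^2 ≡ 176^2 = 30976 ≡ 170 (mod 211)
176^4 = (176^2)^2 ≡ 170^2 = 28900 ≡ 204 (mod 211)

204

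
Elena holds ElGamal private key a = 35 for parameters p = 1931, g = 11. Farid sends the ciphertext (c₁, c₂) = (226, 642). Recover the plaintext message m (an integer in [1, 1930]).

Shared mask s = c₁^a mod p = 226^35 mod 1931.
226^1 ≡ 226 (mod 1931)
226^2 = (226^1)^2 ≡ 226^2 = 51076 ≡ 870 (mod 1931)
226^4 = (226^2)^2 ≡ 870^2 = 756900 ≡ 1879 (mod 1931)
226^8 = (226^4)^2 ≡ 1879^2 = 3530641 ≡ 773 (mod 1931)
226^16 = (226^8)^2 ≡ 773^2 = 597529 ≡ 850 (mod 1931)
226^32 = (226^16)^2 ≡ 850^2 = 722500 ≡ 306 (mod 1931)
226^35 = 226^32 · 226^2 · 226^1 ≡ 306 · 870 · 226 ≡ 1553 (mod 1931).
So s = 1553; s⁻¹ ≡ 424 (mod 1931).
m = c₂ · s⁻¹ mod 1931 = 642 · 424 mod 1931 = 1868.

1868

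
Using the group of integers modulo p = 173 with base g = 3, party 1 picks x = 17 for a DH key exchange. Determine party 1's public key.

161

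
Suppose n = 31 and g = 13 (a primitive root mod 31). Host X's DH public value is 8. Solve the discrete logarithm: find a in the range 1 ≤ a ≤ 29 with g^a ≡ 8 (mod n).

Try successive powers of 13 modulo 31:
13^1 ≡ 13
13^2 ≡ 14
13^3 ≡ 27
13^4 ≡ 10
13^5 ≡ 6
13^6 ≡ 16
13^7 ≡ 22
13^8 ≡ 7
13^9 ≡ 29
13^10 ≡ 5
13^11 ≡ 3
13^12 ≡ 8
Found: a = 12.

12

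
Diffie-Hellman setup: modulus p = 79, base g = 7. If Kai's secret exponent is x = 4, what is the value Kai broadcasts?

31

Public value = 7^4 mod 79.
7^1 ≡ 7 (mod 79)
7^2 = (7^1)^2 ≡ 7^2 = 49 ≡ 49 (mod 79)
7^4 = (7^2)^2 ≡ 49^2 = 2401 ≡ 31 (mod 79)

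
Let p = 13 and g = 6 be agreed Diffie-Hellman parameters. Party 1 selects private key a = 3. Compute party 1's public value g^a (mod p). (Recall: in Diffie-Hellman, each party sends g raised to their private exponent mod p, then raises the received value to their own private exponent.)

8

Public value = 6^3 (mod 13).
6^1 ≡ 6 (mod 13)
6^2 = (6^1)^2 ≡ 6^2 = 36 ≡ 10 (mod 13)
6^3 = 6^2 · 6^1 ≡ 10 · 6 ≡ 8 (mod 13).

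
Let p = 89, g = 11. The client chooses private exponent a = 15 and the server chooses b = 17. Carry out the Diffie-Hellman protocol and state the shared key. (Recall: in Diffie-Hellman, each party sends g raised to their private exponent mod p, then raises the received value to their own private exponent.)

The client sends A = g^a mod p = 11^15 mod 89.
11^1 ≡ 11 (mod 89)
11^2 = (11^1)^2 ≡ 11^2 = 121 ≡ 32 (mod 89)
11^4 = (11^2)^2 ≡ 32^2 = 1024 ≡ 45 (mod 89)
11^8 = (11^4)^2 ≡ 45^2 = 2025 ≡ 67 (mod 89)
11^15 = 11^8 · 11^4 · 11^2 · 11^1 ≡ 67 · 45 · 32 · 11 ≡ 44 (mod 89).
So A = 44. The server then computes K = A^b mod p = 44^17 mod 89.
44^1 ≡ 44 (mod 89)
44^2 = (44^1)^2 ≡ 44^2 = 1936 ≡ 67 (mod 89)
44^4 = (44^2)^2 ≡ 67^2 = 4489 ≡ 39 (mod 89)
44^8 = (44^4)^2 ≡ 39^2 = 1521 ≡ 8 (mod 89)
44^16 = (44^8)^2 ≡ 8^2 = 64 ≡ 64 (mod 89)
44^17 = 44^16 · 44^1 ≡ 64 · 44 ≡ 57 (mod 89).

57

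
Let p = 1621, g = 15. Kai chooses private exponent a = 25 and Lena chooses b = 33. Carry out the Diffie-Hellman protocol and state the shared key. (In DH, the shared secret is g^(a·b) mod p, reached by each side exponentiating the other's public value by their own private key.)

678

Lena sends B = g^b mod p = 15^33 mod 1621.
15^1 ≡ 15 (mod 1621)
15^2 = (15^1)^2 ≡ 15^2 = 225 ≡ 225 (mod 1621)
15^4 = (15^2)^2 ≡ 225^2 = 50625 ≡ 374 (mod 1621)
15^8 = (15^4)^2 ≡ 374^2 = 139876 ≡ 470 (mod 1621)
15^16 = (15^8)^2 ≡ 470^2 = 220900 ≡ 444 (mod 1621)
15^32 = (15^16)^2 ≡ 444^2 = 197136 ≡ 995 (mod 1621)
15^33 = 15^32 · 15^1 ≡ 995 · 15 ≡ 336 (mod 1621).
So B = 336. Kai then computes K = B^a mod p = 336^25 mod 1621.
336^1 ≡ 336 (mod 1621)
336^2 = (336^1)^2 ≡ 336^2 = 112896 ≡ 1047 (mod 1621)
336^4 = (336^2)^2 ≡ 1047^2 = 1096209 ≡ 413 (mod 1621)
336^8 = (336^4)^2 ≡ 413^2 = 170569 ≡ 364 (mod 1621)
336^16 = (336^8)^2 ≡ 364^2 = 132496 ≡ 1195 (mod 1621)
336^25 = 336^16 · 336^8 · 336^1 ≡ 1195 · 364 · 336 ≡ 678 (mod 1621).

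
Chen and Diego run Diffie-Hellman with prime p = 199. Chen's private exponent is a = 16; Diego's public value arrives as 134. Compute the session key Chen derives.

Shared key K = 134^16 mod 199.
134^1 ≡ 134 (mod 199)
134^2 = (134^1)^2 ≡ 134^2 = 17956 ≡ 46 (mod 199)
134^4 = (134^2)^2 ≡ 46^2 = 2116 ≡ 126 (mod 199)
134^8 = (134^4)^2 ≡ 126^2 = 15876 ≡ 155 (mod 199)
134^16 = (134^8)^2 ≡ 155^2 = 24025 ≡ 145 (mod 199)

145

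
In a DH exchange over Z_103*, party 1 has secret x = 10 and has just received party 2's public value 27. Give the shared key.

14

Shared key K = 27^10 mod 103.
27^1 ≡ 27 (mod 103)
27^2 = (27^1)^2 ≡ 27^2 = 729 ≡ 8 (mod 103)
27^4 = (27^2)^2 ≡ 8^2 = 64 ≡ 64 (mod 103)
27^8 = (27^4)^2 ≡ 64^2 = 4096 ≡ 79 (mod 103)
27^10 = 27^8 · 27^2 ≡ 79 · 8 ≡ 14 (mod 103).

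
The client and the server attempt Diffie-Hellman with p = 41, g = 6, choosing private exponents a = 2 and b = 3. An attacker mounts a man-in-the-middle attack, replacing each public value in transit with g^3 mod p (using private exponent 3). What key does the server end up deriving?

The server receives an attacker's public value M = 6^3 mod 41 instead of the honest one.
6^1 ≡ 6 (mod 41)
6^2 = (6^1)^2 ≡ 6^2 = 36 ≡ 36 (mod 41)
6^3 = 6^2 · 6^1 ≡ 36 · 6 ≡ 11 (mod 41).
So M = 11. The server computes K = M^3 mod 41.
11^1 ≡ 11 (mod 41)
11^2 = (11^1)^2 ≡ 11^2 = 121 ≡ 39 (mod 41)
11^3 = 11^2 · 11^1 ≡ 39 · 11 ≡ 19 (mod 41).

19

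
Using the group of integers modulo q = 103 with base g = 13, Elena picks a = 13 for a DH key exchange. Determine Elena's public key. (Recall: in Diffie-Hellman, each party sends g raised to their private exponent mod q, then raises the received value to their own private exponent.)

Public value = 13^{13} \pmod{103}.
13^1 ≡ 13 (mod 103)
13^2 = (13^1)^2 ≡ 13^2 = 169 ≡ 66 (mod 103)
13^4 = (13^2)^2 ≡ 66^2 = 4356 ≡ 30 (mod 103)
13^8 = (13^4)^2 ≡ 30^2 = 900 ≡ 76 (mod 103)
13^13 = 13^8 · 13^4 · 13^1 ≡ 76 · 30 · 13 ≡ 79 (mod 103).

79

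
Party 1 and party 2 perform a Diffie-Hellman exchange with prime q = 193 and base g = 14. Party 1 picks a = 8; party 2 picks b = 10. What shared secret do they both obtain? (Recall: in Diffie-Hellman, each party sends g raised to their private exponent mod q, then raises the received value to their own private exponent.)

Party 1 sends A = g^a mod q = 14^8 mod 193.
14^1 ≡ 14 (mod 193)
14^2 = (14^1)^2 ≡ 14^2 = 196 ≡ 3 (mod 193)
14^4 = (14^2)^2 ≡ 3^2 = 9 ≡ 9 (mod 193)
14^8 = (14^4)^2 ≡ 9^2 = 81 ≡ 81 (mod 193)
So A = 81. Party 2 then computes K = A^b mod q = 81^10 mod 193.
81^1 ≡ 81 (mod 193)
81^2 = (81^1)^2 ≡ 81^2 = 6561 ≡ 192 (mod 193)
81^4 = (81^2)^2 ≡ 192^2 = 36864 ≡ 1 (mod 193)
81^8 = (81^4)^2 ≡ 1^2 = 1 ≡ 1 (mod 193)
81^10 = 81^8 · 81^2 ≡ 1 · 192 ≡ 192 (mod 193).

192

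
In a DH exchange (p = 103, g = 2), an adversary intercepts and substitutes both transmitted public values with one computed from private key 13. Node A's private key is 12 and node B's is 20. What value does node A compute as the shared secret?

8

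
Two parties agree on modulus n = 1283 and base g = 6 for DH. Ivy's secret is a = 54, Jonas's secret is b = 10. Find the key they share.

Ivy sends A = g^a mod n = 6^54 mod 1283.
6^1 ≡ 6 (mod 1283)
6^2 = (6^1)^2 ≡ 6^2 = 36 ≡ 36 (mod 1283)
6^4 = (6^2)^2 ≡ 36^2 = 1296 ≡ 13 (mod 1283)
6^8 = (6^4)^2 ≡ 13^2 = 169 ≡ 169 (mod 1283)
6^16 = (6^8)^2 ≡ 169^2 = 28561 ≡ 335 (mod 1283)
6^32 = (6^16)^2 ≡ 335^2 = 112225 ≡ 604 (mod 1283)
6^54 = 6^32 · 6^16 · 6^4 · 6^2 ≡ 604 · 335 · 13 · 36 ≡ 739 (mod 1283).
So A = 739. Jonas then computes K = A^b mod n = 739^10 mod 1283.
739^1 ≡ 739 (mod 1283)
739^2 = (739^1)^2 ≡ 739^2 = 546121 ≡ 846 (mod 1283)
739^4 = (739^2)^2 ≡ 846^2 = 715716 ≡ 1085 (mod 1283)
739^8 = (739^4)^2 ≡ 1085^2 = 1177225 ≡ 714 (mod 1283)
739^10 = 739^8 · 739^2 ≡ 714 · 846 ≡ 1034 (mod 1283).

1034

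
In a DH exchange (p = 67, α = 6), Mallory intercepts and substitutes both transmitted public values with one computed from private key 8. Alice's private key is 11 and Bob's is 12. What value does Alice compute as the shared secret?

Alice receives Mallory's public value M = 6^8 mod 67 instead of the honest one.
6^1 ≡ 6 (mod 67)
6^2 = (6^1)^2 ≡ 6^2 = 36 ≡ 36 (mod 67)
6^4 = (6^2)^2 ≡ 36^2 = 1296 ≡ 23 (mod 67)
6^8 = (6^4)^2 ≡ 23^2 = 529 ≡ 60 (mod 67)
So M = 60. Alice computes K = M^11 mod 67.
60^1 ≡ 60 (mod 67)
60^2 = (60^1)^2 ≡ 60^2 = 3600 ≡ 49 (mod 67)
60^4 = (60^2)^2 ≡ 49^2 = 2401 ≡ 56 (mod 67)
60^8 = (60^4)^2 ≡ 56^2 = 3136 ≡ 54 (mod 67)
60^11 = 60^8 · 60^2 · 60^1 ≡ 54 · 49 · 60 ≡ 37 (mod 67).

37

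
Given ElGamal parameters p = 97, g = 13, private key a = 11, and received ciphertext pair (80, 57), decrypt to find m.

Shared mask s = c₁^a mod p = 80^11 mod 97.
80^1 ≡ 80 (mod 97)
80^2 = (80^1)^2 ≡ 80^2 = 6400 ≡ 95 (mod 97)
80^4 = (80^2)^2 ≡ 95^2 = 9025 ≡ 4 (mod 97)
80^8 = (80^4)^2 ≡ 4^2 = 16 ≡ 16 (mod 97)
80^11 = 80^8 · 80^2 · 80^1 ≡ 16 · 95 · 80 ≡ 59 (mod 97).
So s = 59; s⁻¹ ≡ 74 (mod 97).
m = c₂ · s⁻¹ mod 97 = 57 · 74 mod 97 = 47.

47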